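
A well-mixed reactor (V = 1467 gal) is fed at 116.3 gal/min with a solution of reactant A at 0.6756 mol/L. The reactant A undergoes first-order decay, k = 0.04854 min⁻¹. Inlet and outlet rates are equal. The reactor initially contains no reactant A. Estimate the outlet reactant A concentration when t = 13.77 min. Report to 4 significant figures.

0.3469 mol/L

Species balance: V dC/dt = Q C_in − Q C − k V C.
This is linear with rate a = Q/V + k = 0.127817 min⁻¹.
C_ss = Q C_in/(Q + kV) = 0.419034 mol/L; C(t) = C_ss + (C₀ − C_ss) e^(−a t).
C(13.77) = 0.419034 + (-0.419034)·e^(−0.127817·13.77) = 0.419034 + (-0.419034)·0.172037 = 0.346945 mol/L.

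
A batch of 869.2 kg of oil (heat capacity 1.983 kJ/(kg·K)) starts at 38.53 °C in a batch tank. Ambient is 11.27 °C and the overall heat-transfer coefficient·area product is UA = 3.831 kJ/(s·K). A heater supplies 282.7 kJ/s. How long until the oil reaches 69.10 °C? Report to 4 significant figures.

481.4 s

Unsteady energy balance on the tank contents: M c_p dT/dt = −UA(T − T_amb) + Q̇.
τ = M c_p/UA = 449.915 s; T_ss = T_amb + Q̇/UA = 11.27 + 282.7/3.831 = 85.0627 °C.
T(t) = T_ss + (T₀ − T_ss)e^(−t/τ); set T = 69.10:
t = −τ ln[(T − T_ss)/(T₀ − T_ss)] = −449.915 · ln(0.343043) = 481.363 s.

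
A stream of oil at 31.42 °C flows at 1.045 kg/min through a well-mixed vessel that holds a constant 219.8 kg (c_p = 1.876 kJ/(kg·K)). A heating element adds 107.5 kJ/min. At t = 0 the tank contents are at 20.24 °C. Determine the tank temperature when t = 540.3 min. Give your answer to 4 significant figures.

M c_p dT/dt = ṁ c_p (T_in − T) + Q̇.
τ = M/ṁ = 210.335 min; T_ss = T_in + Q̇/(ṁ c_p) = 31.42 + 107.5/(1.045·1.876) = 86.2552 °C.
Integrating: T(t) = T_ss + (T₀ − T_ss) e^(−t/τ).
T(540.3) = 86.2552 + (-66.0152)·e^(−540.3/210.335) = 86.2552 + (-66.0152)·0.0766305 = 81.1964 °C.

81.20 °C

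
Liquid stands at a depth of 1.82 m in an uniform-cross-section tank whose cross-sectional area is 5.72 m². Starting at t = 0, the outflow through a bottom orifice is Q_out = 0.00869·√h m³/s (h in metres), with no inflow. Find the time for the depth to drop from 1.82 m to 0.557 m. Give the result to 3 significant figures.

793 s

Mass balance (ρ constant): A dh/dt = −0.00869 √h.
This is separable: 2 d(√h)/dt = −0.00869/A, so √h = √h₀ − (0.00869/(2A)) t.
t = 2A(√h₀ − √h)/0.00869 = 2·5.72·(√1.82 − √0.557)/0.00869
  = 11.440 × (1.3491 − 0.74632) / 0.00869 = 793.49 s.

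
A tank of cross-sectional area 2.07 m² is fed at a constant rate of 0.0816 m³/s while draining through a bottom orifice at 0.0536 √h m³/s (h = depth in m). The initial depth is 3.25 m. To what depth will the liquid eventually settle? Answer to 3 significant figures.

2.32 m

Unsteady balance on liquid volume: A dh/dt = Q_in − 0.0536 √h. At steady state dh/dt = 0:
Q_in = 0.0536 √h_ss ⇒ √h_ss = 0.0816/0.0536 = 1.5224.
h_ss = 1.5224² = 2.3177 m. (Since h₀ = 3.25 m > h_ss, the level will fall toward this value.)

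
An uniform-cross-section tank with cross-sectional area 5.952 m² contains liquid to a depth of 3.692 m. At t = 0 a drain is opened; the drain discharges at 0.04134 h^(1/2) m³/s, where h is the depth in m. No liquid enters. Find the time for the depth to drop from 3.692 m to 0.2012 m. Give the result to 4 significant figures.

424.1 s

A dh/dt = −Q_out = −0.04134 √h.
∫ h^(−1/2) dh = −(0.04134/A) ∫ dt, giving 2√h = 2√h₀ − (0.04134/A) t.
t = 2A(√h₀ − √h)/0.04134 = 2·5.952·(√3.692 − √0.2012)/0.04134
  = 11.9040 × (1.92146 − 0.448553) / 0.04134 = 424.128 s.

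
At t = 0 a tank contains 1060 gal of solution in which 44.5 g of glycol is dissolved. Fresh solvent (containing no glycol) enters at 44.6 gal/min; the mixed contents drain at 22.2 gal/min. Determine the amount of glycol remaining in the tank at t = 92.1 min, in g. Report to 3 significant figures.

Let m(t) be the amount of glycol. Volume: V(t) = V₀ + (Q_in − Q_out) t = 1060 + 22.400 t; V(92.1) = 3123.0 gal.
Solute balance: dm/dt = 0 − Q_out C = −Q_out m/V(t).
Separate: dm/m = −Q_out dt/V(t) ⇒ ln(m/m₀) = −(Q_out/(Q_in−Q_out)) ln(V/V₀).
m = m₀ (V₀/V)^(Q_out/(Q_in−Q_out)) = 44.5 × (1060/3123.0)^(0.99107) = 15.250 g.

15.3 g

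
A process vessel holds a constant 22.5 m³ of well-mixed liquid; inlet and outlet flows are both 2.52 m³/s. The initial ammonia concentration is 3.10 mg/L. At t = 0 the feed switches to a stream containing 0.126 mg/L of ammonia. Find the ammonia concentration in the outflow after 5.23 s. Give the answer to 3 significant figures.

1.78 mg/L

Accumulation = in − out for the solute gives V dC/dt = Q(C_in − C).
Time constant τ = V/Q = 22.5/2.52 = 8.9286 s.
Solution: C(t) = C_in + (C₀ − C_in) e^(−t/τ).
C(5.23) = 0.126 + (3.10 − 0.126)·e^(−5.23/8.9286) = 0.126 + (2.9740)·0.55668 = 1.7816 mg/L.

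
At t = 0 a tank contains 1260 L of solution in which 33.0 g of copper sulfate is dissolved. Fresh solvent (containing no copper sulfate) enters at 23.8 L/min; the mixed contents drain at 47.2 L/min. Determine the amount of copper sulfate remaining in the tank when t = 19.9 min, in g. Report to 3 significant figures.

13.0 g

Total volume: dV/dt = Q_in − Q_out = -23.400 L/min, so V(t) = 1260 − 23.400 t and V(19.9) = 794.34 L.
Solute balance: dm/dt = 0 − Q_out C = −Q_out m/V(t).
dm/m = −Q_out dt/(V₀ − 23.400 t); integrating gives ln(m/m₀) = −(Q_out/(Q_in−Q_out)) ln(V/V₀).
m = m₀ (V₀/V)^(Q_out/(Q_in−Q_out)) = 33.0 × (1260/794.34)^(-2.0171) = 13.012 g.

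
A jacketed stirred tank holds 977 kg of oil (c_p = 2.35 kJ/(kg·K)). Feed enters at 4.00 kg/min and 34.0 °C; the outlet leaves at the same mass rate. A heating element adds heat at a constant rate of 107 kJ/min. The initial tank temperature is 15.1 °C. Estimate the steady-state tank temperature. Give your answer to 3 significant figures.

M c_p dT/dt = ṁ c_p (T_in − T) + Q̇.
At steady state dT/dt = 0 ⇒ T_ss = T_in + Q̇/(ṁ c_p) = 34.0 + 107/(4.00·2.35) = 45.383 °C.

45.4 °C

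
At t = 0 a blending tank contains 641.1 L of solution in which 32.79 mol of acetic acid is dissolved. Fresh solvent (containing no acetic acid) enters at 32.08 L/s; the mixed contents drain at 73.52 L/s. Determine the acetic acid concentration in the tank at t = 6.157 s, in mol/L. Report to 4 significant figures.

0.03453 mol/L

Total volume: dV/dt = Q_in − Q_out = -41.4400 L/s, so V(t) = 641.1 − 41.4400 t and V(6.157) = 385.954 L.
Species balance (pure solvent in): dm/dt = −Q_out · m/V(t).
dm/m = −Q_out dt/(V₀ − 41.4400 t); integrating gives ln(m/m₀) = −(Q_out/(Q_in−Q_out)) ln(V/V₀).
m = m₀ (V₀/V)^(Q_out/(Q_in−Q_out)) = 32.79 × (641.1/385.954)^(-1.77413) = 13.3272 mol.
C = m/V = 13.3272/385.954 = 0.0345306 mol/L.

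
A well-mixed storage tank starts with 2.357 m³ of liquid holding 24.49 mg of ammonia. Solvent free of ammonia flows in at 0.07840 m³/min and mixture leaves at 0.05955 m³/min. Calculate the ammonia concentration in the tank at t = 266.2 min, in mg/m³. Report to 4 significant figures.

Let m(t) be the amount of ammonia. Volume: V(t) = V₀ + (Q_in − Q_out) t = 2.357 + 0.0188500 t; V(266.2) = 7.37487 m³.
Species balance (pure solvent in): dm/dt = −Q_out · m/V(t).
Separate: dm/m = −Q_out dt/V(t) ⇒ ln(m/m₀) = −(Q_out/(Q_in−Q_out)) ln(V/V₀).
m = m₀ (V₀/V)^(Q_out/(Q_in−Q_out)) = 24.49 × (2.357/7.37487)^(3.15915) = 0.666748 mg.
C = m/V = 0.666748/7.37487 = 0.0904081 mg/m³.

0.09041 mg/m³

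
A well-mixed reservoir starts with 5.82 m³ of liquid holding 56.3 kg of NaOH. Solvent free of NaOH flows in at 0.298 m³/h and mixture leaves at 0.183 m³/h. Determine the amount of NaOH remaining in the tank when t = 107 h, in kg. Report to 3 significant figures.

Let m(t) be the amount of NaOH. Volume: V(t) = V₀ + (Q_in − Q_out) t = 5.82 + 0.11500 t; V(107) = 18.125 m³.
Species balance (pure solvent in): dm/dt = −Q_out · m/V(t).
dm/m = −Q_out dt/(V₀ + 0.11500 t); integrating gives ln(m/m₀) = −(Q_out/(Q_in−Q_out)) ln(V/V₀).
m = m₀ (V₀/V)^(Q_out/(Q_in−Q_out)) = 56.3 × (5.82/18.125)^(1.5913) = 9.2349 kg.

9.23 kg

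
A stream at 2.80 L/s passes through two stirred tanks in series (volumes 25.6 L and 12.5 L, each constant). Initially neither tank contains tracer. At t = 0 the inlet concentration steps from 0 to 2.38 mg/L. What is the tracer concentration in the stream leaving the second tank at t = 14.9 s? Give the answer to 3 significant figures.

Species balance on tank i: dCᵢ/dt = (Cᵢ₋₁ − Cᵢ)/τᵢ with τᵢ = Vᵢ/Q.
τ₁ = 25.6/2.80 = 9.1429 s; τ₂ = 12.5/2.80 = 4.4643 s.
Tank 1: C₁ = C_in(1 − e^(−t/τ₁)). Tank 2 (τ₁ ≠ τ₂): C₂ = C_in[1 − (τ₁ e^(−t/τ₁) − τ₂ e^(−t/τ₂))/(τ₁ − τ₂)].
At t = 14.9: e^(−t/τ₁) = 0.19599, e^(−t/τ₂) = 0.035522.
C₂ = 2.38·[1 − (9.1429·0.19599 − 4.4643·0.035522)/(4.6786)] = 2.38·0.65089 = 1.5491 mg/L.

1.55 mg/L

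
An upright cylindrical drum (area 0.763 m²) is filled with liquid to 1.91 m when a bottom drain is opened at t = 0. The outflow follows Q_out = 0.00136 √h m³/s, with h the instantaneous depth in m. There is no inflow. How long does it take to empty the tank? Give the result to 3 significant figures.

1550 s

A dh/dt = −Q_out = −0.00136 √h.
This is separable: 2 d(√h)/dt = −0.00136/A, so √h = √h₀ − (0.00136/(2A)) t.
Tank is empty when √h = 0: t_empty = 2A√h₀/0.00136.
t_empty = 2·0.763·√1.91/0.00136 = 1.5260·1.3820/0.00136 = 1550.7 s.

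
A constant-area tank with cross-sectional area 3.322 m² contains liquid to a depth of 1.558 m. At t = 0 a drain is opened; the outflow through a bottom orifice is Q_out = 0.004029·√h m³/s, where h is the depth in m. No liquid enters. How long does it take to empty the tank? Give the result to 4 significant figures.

2058 s

Volume balance on the tank: A dh/dt = −0.004029 √h.
Separate and integrate: 2(√h − √h₀) = −(0.004029/A) t.
Tank is empty when √h = 0: t_empty = 2A√h₀/0.004029.
t_empty = 2·3.322·√1.558/0.004029 = 6.64400·1.24820/0.004029 = 2058.34 s.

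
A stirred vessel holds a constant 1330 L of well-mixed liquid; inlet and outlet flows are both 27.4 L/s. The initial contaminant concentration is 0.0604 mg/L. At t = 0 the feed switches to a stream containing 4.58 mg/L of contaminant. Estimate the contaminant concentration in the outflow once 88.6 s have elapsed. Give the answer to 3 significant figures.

3.85 mg/L

Unsteady species balance (constant V, well mixed): V dC/dt = Q(C_in − C).
So dC/dt = (C_in − C)/τ with τ = V/Q = 1330/27.4 = 48.540 s.
C approaches C_in exponentially: C(t) = C_in + (C₀ − C_in) e^(−t/τ).
C(88.6) = 4.58 + (0.0604 − 4.58)·e^(−88.6/48.540) = 4.58 + (-4.5196)·0.16117 = 3.8516 mg/L.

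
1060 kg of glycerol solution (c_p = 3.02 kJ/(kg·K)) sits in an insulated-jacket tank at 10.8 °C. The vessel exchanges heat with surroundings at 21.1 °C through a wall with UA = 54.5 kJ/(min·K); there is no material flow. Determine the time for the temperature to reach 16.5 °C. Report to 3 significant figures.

Lumped-capacitance energy balance: M c_p dT/dt = UA(T_amb − T).
τ = M c_p/UA = 58.738 min; T_ss = T_amb = 21.100 °C.
T(t) = T_ss + (T₀ − T_ss)e^(−t/τ); set T = 16.5:
t = −τ ln[(T − T_ss)/(T₀ − T_ss)] = −58.738 · ln(0.44660) = 47.348 min.

47.3 min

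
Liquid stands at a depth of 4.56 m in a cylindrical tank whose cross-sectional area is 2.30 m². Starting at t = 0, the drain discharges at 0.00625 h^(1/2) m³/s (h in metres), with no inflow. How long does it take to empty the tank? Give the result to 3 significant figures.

A dh/dt = −Q_out = −0.00625 √h.
Separate and integrate: 2(√h − √h₀) = −(0.00625/A) t.
Set h = 0: 2√h₀ = (0.00625/A) t_empty ⇒ t_empty = 2A√h₀/0.00625.
t_empty = 2·2.30·√4.56/0.00625 = 4.6000·2.1354/0.00625 = 1571.7 s.

1570 s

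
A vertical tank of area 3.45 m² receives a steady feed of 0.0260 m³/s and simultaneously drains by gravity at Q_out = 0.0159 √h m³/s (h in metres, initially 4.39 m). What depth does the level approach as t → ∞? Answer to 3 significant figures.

2.67 m

Level balance: A dh/dt = 0.0260 − 0.0159 √h. Setting dh/dt = 0:
Q_in = 0.0159 √h_ss ⇒ √h_ss = 0.0260/0.0159 = 1.6352.
h_ss = 1.6352² = 2.6739 m. (Since h₀ = 4.39 m > h_ss, the level will fall toward this value.)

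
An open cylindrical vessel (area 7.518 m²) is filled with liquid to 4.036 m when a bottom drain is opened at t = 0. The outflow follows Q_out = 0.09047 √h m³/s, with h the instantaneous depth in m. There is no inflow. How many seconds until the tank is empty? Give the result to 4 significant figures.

With no inflow, A dh/dt = −0.09047 √h.
∫ h^(−1/2) dh = −(0.09047/A) ∫ dt, giving 2√h = 2√h₀ − (0.09047/A) t.
Set h = 0: 2√h₀ = (0.09047/A) t_empty ⇒ t_empty = 2A√h₀/0.09047.
t_empty = 2·7.518·√4.036/0.09047 = 15.0360·2.00898/0.09047 = 333.890 s.

333.9 s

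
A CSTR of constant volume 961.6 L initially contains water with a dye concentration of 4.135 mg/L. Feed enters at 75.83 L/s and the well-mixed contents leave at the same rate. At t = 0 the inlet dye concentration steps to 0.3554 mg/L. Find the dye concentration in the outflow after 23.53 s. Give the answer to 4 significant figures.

0.9464 mg/L

Mass balance on the solute (V constant): V dC/dt = Q(C_in − C).
Time constant τ = V/Q = 961.6/75.83 = 12.6810 s.
Solution: C(t) = C_in + (C₀ − C_in) e^(−t/τ).
C(23.53) = 0.3554 + (4.135 − 0.3554)·e^(−23.53/12.6810) = 0.3554 + (3.77960)·0.156370 = 0.946415 mg/L.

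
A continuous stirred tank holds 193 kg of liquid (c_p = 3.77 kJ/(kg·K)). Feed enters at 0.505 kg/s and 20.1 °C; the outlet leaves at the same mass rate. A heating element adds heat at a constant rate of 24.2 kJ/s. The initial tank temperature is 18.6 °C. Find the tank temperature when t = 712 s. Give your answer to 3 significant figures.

M c_p dT/dt = ṁ c_p (T_in − T) + Q̇.
τ = M/ṁ = 382.18 s; T_ss = T_in + Q̇/(ṁ c_p) = 20.1 + 24.2/(0.505·3.77) = 32.811 °C.
T approaches T_ss exponentially: T(t) = T_ss + (T₀ − T_ss) e^(−t/τ).
T(712) = 32.811 + (-14.211)·e^(−712/382.18) = 32.811 + (-14.211)·0.15521 = 30.605 °C.

30.6 °C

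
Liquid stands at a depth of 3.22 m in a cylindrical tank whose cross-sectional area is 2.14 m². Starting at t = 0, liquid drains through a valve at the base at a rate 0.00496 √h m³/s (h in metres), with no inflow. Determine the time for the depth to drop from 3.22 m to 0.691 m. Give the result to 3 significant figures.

With no inflow, A dh/dt = −0.00496 √h.
Separate and integrate: 2(√h − √h₀) = −(0.00496/A) t.
t = 2A(√h₀ − √h)/0.00496 = 2·2.14·(√3.22 − √0.691)/0.00496
  = 4.2800 × (1.7944 − 0.83126) / 0.00496 = 831.12 s.

831 s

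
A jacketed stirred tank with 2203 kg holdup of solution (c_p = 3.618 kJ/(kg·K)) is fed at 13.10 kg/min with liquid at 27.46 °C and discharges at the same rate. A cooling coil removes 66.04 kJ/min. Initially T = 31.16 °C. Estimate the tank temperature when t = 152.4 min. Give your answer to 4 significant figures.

28.12 °C

Unsteady energy balance on the tank contents: M c_p dT/dt = ṁ c_p (T_in − T) − 66.04.
τ = M/ṁ = 168.168 min; T_ss = T_in − Q̇/(ṁ c_p) = 27.46 − 66.04/(13.10·3.618) = 26.0666 °C.
Integrating: T(t) = T_ss + (T₀ − T_ss) e^(−t/τ).
T(152.4) = 26.0666 + (5.09337)·e^(−152.4/168.168) = 26.0666 + (5.09337)·0.404042 = 28.1246 °C.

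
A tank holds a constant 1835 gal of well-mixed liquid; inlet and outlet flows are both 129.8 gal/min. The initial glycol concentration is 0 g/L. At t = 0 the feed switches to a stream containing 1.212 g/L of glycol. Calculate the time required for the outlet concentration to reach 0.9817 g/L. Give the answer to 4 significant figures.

Species balance: V dC/dt = Q(C_in − C) ⇒ τ = V/Q = 14.1371 min.
C(t) = C_in + (C₀ − C_in) e^(−t/τ). Set C = 0.9817 and solve for t:
e^(−t/τ) = (C − C_in)/(C₀ − C_in) = (0.9817 − 1.212)/(0 − 1.212) = 0.190017
t = −τ ln(…) = 14.1371 × 1.66064 = 23.4768 min.

23.48 min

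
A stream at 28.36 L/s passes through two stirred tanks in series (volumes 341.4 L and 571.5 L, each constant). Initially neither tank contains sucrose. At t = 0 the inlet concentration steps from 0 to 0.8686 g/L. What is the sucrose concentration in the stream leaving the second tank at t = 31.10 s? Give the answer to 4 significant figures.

Species balance on tank i: dCᵢ/dt = (Cᵢ₋₁ − Cᵢ)/τᵢ with τᵢ = Vᵢ/Q.
τ₁ = 341.4/28.36 = 12.0381 s; τ₂ = 571.5/28.36 = 20.1516 s.
Tank 1: C₁ = C_in(1 − e^(−t/τ₁)). Tank 2 (τ₁ ≠ τ₂): C₂ = C_in[1 − (τ₁ e^(−t/τ₁) − τ₂ e^(−t/τ₂))/(τ₁ − τ₂)].
At t = 31.10: e^(−t/τ₁) = 0.0755117, e^(−t/τ₂) = 0.213675.
C₂ = 0.8686·[1 − (12.0381·0.0755117 − 20.1516·0.213675)/(-8.11354)] = 0.8686·0.581332 = 0.504945 g/L.

0.5049 g/L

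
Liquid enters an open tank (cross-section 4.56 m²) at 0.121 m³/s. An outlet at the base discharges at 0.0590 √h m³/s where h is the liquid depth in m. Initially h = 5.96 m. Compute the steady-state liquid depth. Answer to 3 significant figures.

A dh/dt = Q_in − 0.0590 √h. Steady state requires inflow = outflow:
Q_in = 0.0590 √h_ss ⇒ √h_ss = 0.121/0.0590 = 2.0508.
h_ss = 2.0508² = 4.2060 m. (Since h₀ = 5.96 m > h_ss, the level will fall toward this value.)

4.21 m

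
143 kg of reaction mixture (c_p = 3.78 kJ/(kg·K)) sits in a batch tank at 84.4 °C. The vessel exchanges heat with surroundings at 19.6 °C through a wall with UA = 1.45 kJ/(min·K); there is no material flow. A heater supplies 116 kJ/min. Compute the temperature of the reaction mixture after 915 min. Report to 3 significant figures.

Heat balance on the well-mixed liquid: M c_p dT/dt = −UA(T − T_amb) + Q̇.
dT/dt = (T_ss − T)/τ with T_ss = T_amb + Q̇/UA = 19.6 + 116/1.45 = 99.600 °C, τ = M c_p/UA = 143·3.78/1.45 = 372.79 min.
Integrating: T(t) = T_ss + (T₀ − T_ss) e^(−t/τ).
T(915) = 99.600 + (-15.200)·0.085907 = 98.294 °C.

98.3 °C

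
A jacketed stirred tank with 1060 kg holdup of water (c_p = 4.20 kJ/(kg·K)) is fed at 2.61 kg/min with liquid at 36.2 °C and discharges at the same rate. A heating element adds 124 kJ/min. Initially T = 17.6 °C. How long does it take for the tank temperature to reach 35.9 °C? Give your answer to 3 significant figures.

Unsteady energy balance on the tank contents: M c_p dT/dt = ṁ c_p (T_in − T) + 124.
τ = M/ṁ = 406.13 min; T_ss = T_in + Q̇/(ṁ c_p) = 47.512 °C.
T(t) = T_ss + (T₀ − T_ss) e^(−t/τ). Set T = 35.9:
e^(−t/τ) = (35.9 − 47.512)/(17.6 − 47.512) = 0.38820
t = −406.13 · ln(0.38820) = 384.29 min.

384 min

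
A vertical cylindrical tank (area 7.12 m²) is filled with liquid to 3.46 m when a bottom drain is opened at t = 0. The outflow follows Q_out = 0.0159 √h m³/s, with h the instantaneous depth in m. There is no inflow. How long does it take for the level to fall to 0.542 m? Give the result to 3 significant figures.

1010 s

With no inflow, A dh/dt = −0.0159 √h.
∫ h^(−1/2) dh = −(0.0159/A) ∫ dt, giving 2√h = 2√h₀ − (0.0159/A) t.
t = 2A(√h₀ − √h)/0.0159 = 2·7.12·(√3.46 − √0.542)/0.0159
  = 14.240 × (1.8601 − 0.73621) / 0.0159 = 1006.6 s.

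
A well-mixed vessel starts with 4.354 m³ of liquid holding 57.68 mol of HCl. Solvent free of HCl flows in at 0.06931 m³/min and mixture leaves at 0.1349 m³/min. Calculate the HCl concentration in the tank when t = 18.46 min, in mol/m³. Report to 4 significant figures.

9.388 mol/m³

Total volume: dV/dt = Q_in − Q_out = -0.0655900 m³/min, so V(t) = 4.354 − 0.0655900 t and V(18.46) = 3.14321 m³.
No HCl enters, so dm/dt = −Q_out · (m/V).
dm/m = −Q_out dt/(V₀ − 0.0655900 t); integrating gives ln(m/m₀) = −(Q_out/(Q_in−Q_out)) ln(V/V₀).
m = m₀ (V₀/V)^(Q_out/(Q_in−Q_out)) = 57.68 × (4.354/3.14321)^(-2.05672) = 29.5100 mol.
C = m/V = 29.5100/3.14321 = 9.38848 mol/m³.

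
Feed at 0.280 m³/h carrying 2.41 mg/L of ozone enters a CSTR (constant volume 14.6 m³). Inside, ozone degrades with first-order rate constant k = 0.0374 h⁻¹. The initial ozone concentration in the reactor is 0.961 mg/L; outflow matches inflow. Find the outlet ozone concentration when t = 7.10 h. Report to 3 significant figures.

0.913 mg/L

Species balance: V dC/dt = Q C_in − Q C − k V C.
dC/dt = (Q/V) C_in − (Q/V + k) C; effective rate a = Q/V + k = 0.019178 + 0.0374 = 0.056578 h⁻¹.
C_ss = Q C_in/(Q + kV) = 0.81691 mg/L; C(t) = C_ss + (C₀ − C_ss) e^(−a t).
C(7.10) = 0.81691 + (0.14409)·e^(−0.056578·7.10) = 0.81691 + (0.14409)·0.66918 = 0.91333 mg/L.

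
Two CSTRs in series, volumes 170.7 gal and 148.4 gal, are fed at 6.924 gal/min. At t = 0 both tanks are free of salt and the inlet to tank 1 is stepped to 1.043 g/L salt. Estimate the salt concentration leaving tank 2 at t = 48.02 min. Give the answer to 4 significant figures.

0.6432 g/L

Time constants: τᵢ = Vᵢ/Q for each well-mixed tank.
τ₁ = 170.7/6.924 = 24.6534 min; τ₂ = 148.4/6.924 = 21.4327 min.
Tank 1: C₁ = C_in(1 − e^(−t/τ₁)). Tank 2 (τ₁ ≠ τ₂): C₂ = C_in[1 − (τ₁ e^(−t/τ₁) − τ₂ e^(−t/τ₂))/(τ₁ − τ₂)].
At t = 48.02: e^(−t/τ₁) = 0.142587, e^(−t/τ₂) = 0.106405.
C₂ = 1.043·[1 − (24.6534·0.142587 − 21.4327·0.106405)/(3.22068)] = 1.043·0.616636 = 0.643152 g/L.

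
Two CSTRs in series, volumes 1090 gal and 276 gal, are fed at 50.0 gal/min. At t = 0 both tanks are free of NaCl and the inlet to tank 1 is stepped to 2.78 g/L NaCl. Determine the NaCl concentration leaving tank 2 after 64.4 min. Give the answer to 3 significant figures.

Time constants: τᵢ = Vᵢ/Q for each well-mixed tank.
τ₁ = 1090/50.0 = 21.800 min; τ₂ = 276/50.0 = 5.5200 min.
Solving the cascade with C₁(0)=C₂(0)=0 gives C₂(t) = C_in[1 − (τ₁ e^(−t/τ₁) − τ₂ e^(−t/τ₂))/(τ₁ − τ₂)].
At t = 64.4: e^(−t/τ₁) = 0.052124, e^(−t/τ₂) = 8.5749e-06.
C₂ = 2.78·[1 − (21.800·0.052124 − 5.5200·8.5749e-06)/(16.280)] = 2.78·0.93021 = 2.5860 g/L.

2.59 g/L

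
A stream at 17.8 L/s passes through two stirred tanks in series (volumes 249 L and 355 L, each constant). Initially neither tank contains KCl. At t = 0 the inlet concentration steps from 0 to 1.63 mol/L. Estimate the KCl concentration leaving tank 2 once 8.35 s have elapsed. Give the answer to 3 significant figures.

Species balance on tank i: dCᵢ/dt = (Cᵢ₋₁ − Cᵢ)/τᵢ with τᵢ = Vᵢ/Q.
τ₁ = 249/17.8 = 13.989 s; τ₂ = 355/17.8 = 19.944 s.
Tank 1: C₁ = C_in(1 − e^(−t/τ₁)). Tank 2 (τ₁ ≠ τ₂): C₂ = C_in[1 − (τ₁ e^(−t/τ₁) − τ₂ e^(−t/τ₂))/(τ₁ − τ₂)].
At t = 8.35: e^(−t/τ₁) = 0.55051, e^(−t/τ₂) = 0.65792.
C₂ = 1.63·[1 − (13.989·0.55051 − 19.944·0.65792)/(-5.9551)] = 1.63·0.089780 = 0.14634 mol/L.

0.146 mol/L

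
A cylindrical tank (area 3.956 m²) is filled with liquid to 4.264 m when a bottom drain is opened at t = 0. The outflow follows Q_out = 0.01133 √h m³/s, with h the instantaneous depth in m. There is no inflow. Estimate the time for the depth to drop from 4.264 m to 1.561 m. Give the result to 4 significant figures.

Volume balance on the tank: A dh/dt = −0.01133 √h.
∫ h^(−1/2) dh = −(0.01133/A) ∫ dt, giving 2√h = 2√h₀ − (0.01133/A) t.
t = 2A(√h₀ − √h)/0.01133 = 2·3.956·(√4.264 − √1.561)/0.01133
  = 7.91200 × (2.06495 − 1.24940) / 0.01133 = 569.514 s.

569.5 s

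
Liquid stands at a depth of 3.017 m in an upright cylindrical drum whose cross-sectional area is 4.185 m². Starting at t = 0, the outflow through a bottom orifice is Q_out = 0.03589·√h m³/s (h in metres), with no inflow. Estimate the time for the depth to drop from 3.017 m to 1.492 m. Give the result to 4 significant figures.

With no inflow, A dh/dt = −0.03589 √h.
This is separable: 2 d(√h)/dt = −0.03589/A, so √h = √h₀ − (0.03589/(2A)) t.
t = 2A(√h₀ − √h)/0.03589 = 2·4.185·(√3.017 − √1.492)/0.03589
  = 8.37000 × (1.73695 − 1.22147) / 0.03589 = 120.216 s.

120.2 s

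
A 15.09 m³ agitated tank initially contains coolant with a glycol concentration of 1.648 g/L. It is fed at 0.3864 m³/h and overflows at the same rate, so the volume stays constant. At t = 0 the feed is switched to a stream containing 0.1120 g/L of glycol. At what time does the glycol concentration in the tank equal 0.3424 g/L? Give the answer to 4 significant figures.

Species balance: V dC/dt = Q(C_in − C) ⇒ τ = V/Q = 39.0528 h.
C(t) = C_in + (C₀ − C_in) e^(−t/τ). Set C = 0.3424 and solve for t:
e^(−t/τ) = (C − C_in)/(C₀ − C_in) = (0.3424 − 0.1120)/(1.648 − 0.1120) = 0.150000
t = −τ ln(…) = 39.0528 × 1.89712 = 74.0878 h.

74.09 h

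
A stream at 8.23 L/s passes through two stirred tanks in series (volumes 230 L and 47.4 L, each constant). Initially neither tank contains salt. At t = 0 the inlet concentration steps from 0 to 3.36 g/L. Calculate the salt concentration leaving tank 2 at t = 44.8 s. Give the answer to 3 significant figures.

2.51 g/L

Each tank obeys Vᵢ dCᵢ/dt = Q(Cᵢ₋₁ − Cᵢ), so τᵢ = Vᵢ/Q.
τ₁ = 230/8.23 = 27.947 s; τ₂ = 47.4/8.23 = 5.7594 s.
Tank 1: C₁ = C_in(1 − e^(−t/τ₁)). Tank 2 (τ₁ ≠ τ₂): C₂ = C_in[1 − (τ₁ e^(−t/τ₁) − τ₂ e^(−t/τ₂))/(τ₁ − τ₂)].
At t = 44.8: e^(−t/τ₁) = 0.20128, e^(−t/τ₂) = 0.00041861.
C₂ = 3.36·[1 − (27.947·0.20128 − 5.7594·0.00041861)/(22.187)] = 3.36·0.74658 = 2.5085 g/L.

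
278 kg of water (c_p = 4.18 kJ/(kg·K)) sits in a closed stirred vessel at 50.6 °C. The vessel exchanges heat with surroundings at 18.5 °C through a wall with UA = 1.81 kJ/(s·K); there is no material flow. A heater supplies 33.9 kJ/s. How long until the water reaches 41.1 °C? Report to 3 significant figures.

Heat balance on the well-mixed liquid: M c_p dT/dt = −UA(T − T_amb) + Q̇.
τ = M c_p/UA = 642.01 s; T_ss = T_amb + Q̇/UA = 18.5 + 33.9/1.81 = 37.229 °C.
T(t) = T_ss + (T₀ − T_ss)e^(−t/τ); set T = 41.1:
t = −τ ln[(T − T_ss)/(T₀ − T_ss)] = −642.01 · ln(0.28949) = 795.85 s.

796 s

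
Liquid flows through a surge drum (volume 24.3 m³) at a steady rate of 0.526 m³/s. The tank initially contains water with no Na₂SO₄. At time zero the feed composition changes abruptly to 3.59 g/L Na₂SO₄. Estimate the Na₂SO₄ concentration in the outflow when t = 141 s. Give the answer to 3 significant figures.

Accumulation = in − out for the solute gives V dC/dt = Q(C_in − C).
Rewrite as dC/dt + C/τ = C_in/τ, τ = V/Q = 46.198 s.
Solution: C(t) = C_in + (C₀ − C_in) e^(−t/τ).
C(141) = 3.59 + (0 − 3.59)·e^(−141/46.198) = 3.59 + (-3.5900)·0.047260 = 3.4203 g/L.

3.42 g/L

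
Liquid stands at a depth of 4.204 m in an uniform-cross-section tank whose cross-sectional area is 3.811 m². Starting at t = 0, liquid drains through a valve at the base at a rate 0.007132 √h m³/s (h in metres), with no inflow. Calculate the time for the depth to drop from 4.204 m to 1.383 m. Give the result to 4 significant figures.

With no inflow, A dh/dt = −0.007132 √h.
∫ h^(−1/2) dh = −(0.007132/A) ∫ dt, giving 2√h = 2√h₀ − (0.007132/A) t.
t = 2A(√h₀ − √h)/0.007132 = 2·3.811·(√4.204 − √1.383)/0.007132
  = 7.62200 × (2.05037 − 1.17601) / 0.007132 = 934.428 s.

934.4 s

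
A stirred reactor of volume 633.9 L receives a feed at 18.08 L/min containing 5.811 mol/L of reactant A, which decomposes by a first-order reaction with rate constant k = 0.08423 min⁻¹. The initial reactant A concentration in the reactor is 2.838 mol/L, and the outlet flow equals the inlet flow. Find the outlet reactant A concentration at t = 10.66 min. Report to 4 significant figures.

1.881 mol/L

Species balance: V dC/dt = Q C_in − Q C − k V C.
dC/dt = (Q/V) C_in − (Q/V + k) C; effective rate a = Q/V + k = 0.0285218 + 0.08423 = 0.112752 min⁻¹.
C_ss = Q C_in/(Q + kV) = 1.46996 mol/L; C(t) = C_ss + (C₀ − C_ss) e^(−a t).
C(10.66) = 1.46996 + (1.36804)·e^(−0.112752·10.66) = 1.46996 + (1.36804)·0.300612 = 1.88121 mol/L.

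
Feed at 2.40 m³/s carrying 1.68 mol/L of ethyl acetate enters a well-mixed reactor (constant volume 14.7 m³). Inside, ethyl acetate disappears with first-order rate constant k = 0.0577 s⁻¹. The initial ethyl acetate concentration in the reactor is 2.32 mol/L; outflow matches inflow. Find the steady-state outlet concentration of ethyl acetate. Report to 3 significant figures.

Species balance: V dC/dt = Q C_in − Q C − k V C.
Steady state (dC/dt = 0): C_ss = Q C_in/(Q + kV) = C_in/(1 + kV/Q).
C_ss = 2.40·1.68/(2.40 + 0.0577·14.7) = 4.0320/3.2482 = 1.2413 mol/L.

1.24 mol/L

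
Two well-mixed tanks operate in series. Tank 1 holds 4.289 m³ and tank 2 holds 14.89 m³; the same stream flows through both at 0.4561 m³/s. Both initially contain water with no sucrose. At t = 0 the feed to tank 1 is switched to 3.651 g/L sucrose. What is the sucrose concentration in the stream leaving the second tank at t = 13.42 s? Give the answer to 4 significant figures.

0.6059 g/L

Species balance on tank i: dCᵢ/dt = (Cᵢ₋₁ − Cᵢ)/τᵢ with τᵢ = Vᵢ/Q.
τ₁ = 4.289/0.4561 = 9.40364 s; τ₂ = 14.89/0.4561 = 32.6463 s.
Tank 1: C₁ = C_in(1 − e^(−t/τ₁)). Tank 2 (τ₁ ≠ τ₂): C₂ = C_in[1 − (τ₁ e^(−t/τ₁) − τ₂ e^(−t/τ₂))/(τ₁ − τ₂)].
At t = 13.42: e^(−t/τ₁) = 0.240002, e^(−t/τ₂) = 0.662939.
C₂ = 3.651·[1 − (9.40364·0.240002 − 32.6463·0.662939)/(-23.2427)] = 3.651·0.165947 = 0.605873 g/L.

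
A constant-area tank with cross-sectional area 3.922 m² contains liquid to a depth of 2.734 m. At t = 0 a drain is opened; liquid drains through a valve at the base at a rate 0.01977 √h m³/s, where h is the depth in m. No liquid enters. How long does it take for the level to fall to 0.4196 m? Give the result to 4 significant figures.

Mass balance (ρ constant): A dh/dt = −0.01977 √h.
This is separable: 2 d(√h)/dt = −0.01977/A, so √h = √h₀ − (0.01977/(2A)) t.
t = 2A(√h₀ − √h)/0.01977 = 2·3.922·(√2.734 − √0.4196)/0.01977
  = 7.84400 × (1.65348 − 0.647765) / 0.01977 = 399.031 s.

399.0 s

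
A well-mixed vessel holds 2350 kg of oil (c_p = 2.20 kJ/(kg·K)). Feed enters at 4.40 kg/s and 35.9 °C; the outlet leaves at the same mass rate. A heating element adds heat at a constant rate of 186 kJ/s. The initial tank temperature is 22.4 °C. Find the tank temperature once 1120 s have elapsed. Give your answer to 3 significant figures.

M c_p dT/dt = ṁ c_p (T_in − T) + Q̇.
Rearrange: dT/dt = (T_ss − T)/τ with τ = M/ṁ = 534.09 s and T_ss = T_in + Q̇/(ṁ c_p) = 55.115 °C.
T approaches T_ss exponentially: T(t) = T_ss + (T₀ − T_ss) e^(−t/τ).
T(1120) = 55.115 + (-32.715)·e^(−1120/534.09) = 55.115 + (-32.715)·0.12282 = 51.097 °C.

51.1 °C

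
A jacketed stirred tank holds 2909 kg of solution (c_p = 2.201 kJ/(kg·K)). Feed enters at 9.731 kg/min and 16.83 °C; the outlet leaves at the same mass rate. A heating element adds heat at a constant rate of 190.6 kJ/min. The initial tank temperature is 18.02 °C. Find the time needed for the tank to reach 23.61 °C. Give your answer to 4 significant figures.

386.1 min

M c_p dT/dt = ṁ c_p (T_in − T) + Q̇.
τ = M/ṁ = 298.942 min; T_ss = T_in + Q̇/(ṁ c_p) = 25.7291 °C.
T(t) = T_ss + (T₀ − T_ss) e^(−t/τ). Set T = 23.61:
e^(−t/τ) = (23.61 − 25.7291)/(18.02 − 25.7291) = 0.274882
t = −298.942 · ln(0.274882) = 386.058 min.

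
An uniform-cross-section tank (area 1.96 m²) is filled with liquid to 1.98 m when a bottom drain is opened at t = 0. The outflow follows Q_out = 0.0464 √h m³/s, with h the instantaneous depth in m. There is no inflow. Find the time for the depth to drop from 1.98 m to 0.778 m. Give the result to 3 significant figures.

44.4 s

With no inflow, A dh/dt = −0.0464 √h.
This is separable: 2 d(√h)/dt = −0.0464/A, so √h = √h₀ − (0.0464/(2A)) t.
t = 2A(√h₀ − √h)/0.0464 = 2·1.96·(√1.98 − √0.778)/0.0464
  = 3.9200 × (1.4071 − 0.88204) / 0.0464 = 44.360 s.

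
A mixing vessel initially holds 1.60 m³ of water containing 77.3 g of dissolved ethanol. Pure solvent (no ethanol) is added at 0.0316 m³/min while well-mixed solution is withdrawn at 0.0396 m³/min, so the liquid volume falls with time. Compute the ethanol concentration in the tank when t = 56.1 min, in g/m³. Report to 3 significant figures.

13.2 g/m³

Let m(t) be the amount of ethanol. Volume: V(t) = V₀ + (Q_in − Q_out) t = 1.60 − 0.0080000 t; V(56.1) = 1.1512 m³.
Solute balance: dm/dt = 0 − Q_out C = −Q_out m/V(t).
Separate: dm/m = −Q_out dt/V(t) ⇒ ln(m/m₀) = −(Q_out/(Q_in−Q_out)) ln(V/V₀).
m = m₀ (V₀/V)^(Q_out/(Q_in−Q_out)) = 77.3 × (1.60/1.1512)^(-4.9500) = 15.152 g.
C = m/V = 15.152/1.1512 = 13.162 g/m³.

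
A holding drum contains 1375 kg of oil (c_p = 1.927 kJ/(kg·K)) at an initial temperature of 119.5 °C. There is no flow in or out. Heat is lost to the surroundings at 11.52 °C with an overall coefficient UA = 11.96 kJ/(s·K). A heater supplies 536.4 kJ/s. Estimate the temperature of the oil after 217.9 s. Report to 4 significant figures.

M c_p dT/dt = −UA(T − T_amb) + Q̇.
dT/dt = (T_ss − T)/τ with T_ss = T_amb + Q̇/UA = 11.52 + 536.4/11.96 = 56.3695 °C, τ = M c_p/UA = 1375·1.927/11.96 = 221.541 s.
This is linear first-order; T(t) = T_ss + (T₀ − T_ss) e^(−t/τ).
T(217.9) = 56.3695 + (63.1305)·0.373975 = 79.9787 °C.

79.98 °C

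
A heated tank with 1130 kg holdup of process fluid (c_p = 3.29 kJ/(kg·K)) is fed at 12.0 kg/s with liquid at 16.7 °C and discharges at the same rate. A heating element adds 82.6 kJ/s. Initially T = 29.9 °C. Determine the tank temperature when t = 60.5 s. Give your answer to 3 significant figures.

Energy balance: M c_p dT/dt = ṁ c_p (T_in − T) + 82.6.
τ = M/ṁ = 94.167 s; T_ss = T_in + Q̇/(ṁ c_p) = 16.7 + 82.6/(12.0·3.29) = 18.792 °C.
Solution: T(t) = T_ss + (T₀ − T_ss) e^(−t/τ).
T(60.5) = 18.792 + (11.108)·e^(−60.5/94.167) = 18.792 + (11.108)·0.52599 = 24.635 °C.

24.6 °C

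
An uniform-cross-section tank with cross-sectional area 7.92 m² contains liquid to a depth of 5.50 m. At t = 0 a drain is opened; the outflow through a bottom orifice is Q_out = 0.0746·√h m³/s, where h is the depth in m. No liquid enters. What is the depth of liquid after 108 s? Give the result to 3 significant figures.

Unsteady balance on liquid volume: A dh/dt = −0.0746 √h.
Separate and integrate: 2(√h − √h₀) = −(0.0746/A) t.
√h = √5.50 − 0.0746·108/(2·7.92) = 2.3452 − 0.50864 = 1.8366.
h = 1.8366² = 3.3730 m.

3.37 m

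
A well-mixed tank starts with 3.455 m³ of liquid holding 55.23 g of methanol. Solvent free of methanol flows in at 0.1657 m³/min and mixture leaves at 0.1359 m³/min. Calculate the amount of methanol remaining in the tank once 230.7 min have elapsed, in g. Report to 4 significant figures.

0.3741 g

Total volume: dV/dt = Q_in − Q_out = 0.0298000 m³/min, so V(t) = 3.455 + 0.0298000 t and V(230.7) = 10.3299 m³.
Species balance (pure solvent in): dm/dt = −Q_out · m/V(t).
dm/m = −Q_out dt/(V₀ + 0.0298000 t); integrating gives ln(m/m₀) = −(Q_out/(Q_in−Q_out)) ln(V/V₀).
m = m₀ (V₀/V)^(Q_out/(Q_in−Q_out)) = 55.23 × (3.455/10.3299)^(4.56040) = 0.374142 g.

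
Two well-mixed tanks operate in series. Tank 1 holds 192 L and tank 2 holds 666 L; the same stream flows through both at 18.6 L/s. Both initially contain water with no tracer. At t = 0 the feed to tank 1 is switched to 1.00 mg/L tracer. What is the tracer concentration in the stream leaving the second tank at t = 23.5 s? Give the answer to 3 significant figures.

0.313 mg/L

Species balance on tank i: dCᵢ/dt = (Cᵢ₋₁ − Cᵢ)/τᵢ with τᵢ = Vᵢ/Q.
τ₁ = 192/18.6 = 10.323 s; τ₂ = 666/18.6 = 35.806 s.
Tank 1: C₁ = C_in(1 − e^(−t/τ₁)). Tank 2 (τ₁ ≠ τ₂): C₂ = C_in[1 − (τ₁ e^(−t/τ₁) − τ₂ e^(−t/τ₂))/(τ₁ − τ₂)].
At t = 23.5: e^(−t/τ₁) = 0.10264, e^(−t/τ₂) = 0.51876.
C₂ = 1.00·[1 − (10.323·0.10264 − 35.806·0.51876)/(-25.484)] = 1.00·0.31268 = 0.31268 mg/L.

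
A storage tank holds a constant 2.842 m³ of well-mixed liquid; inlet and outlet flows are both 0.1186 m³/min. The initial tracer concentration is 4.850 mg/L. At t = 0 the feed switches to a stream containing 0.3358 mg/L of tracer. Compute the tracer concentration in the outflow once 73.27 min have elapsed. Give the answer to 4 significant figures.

Mass balance on the solute (V constant): V dC/dt = Q(C_in − C).
So dC/dt = (C_in − C)/τ with τ = V/Q = 2.842/0.1186 = 23.9629 min.
Solution: C(t) = C_in + (C₀ − C_in) e^(−t/τ).
C(73.27) = 0.3358 + (4.850 − 0.3358)·e^(−73.27/23.9629) = 0.3358 + (4.51420)·0.0469983 = 0.547960 mg/L.

0.5480 mg/L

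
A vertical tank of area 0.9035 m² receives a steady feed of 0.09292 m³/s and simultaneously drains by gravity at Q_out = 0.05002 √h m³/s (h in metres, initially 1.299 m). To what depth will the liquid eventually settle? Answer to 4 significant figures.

Level balance: A dh/dt = 0.09292 − 0.05002 √h. Setting dh/dt = 0:
Q_in = 0.05002 √h_ss ⇒ √h_ss = 0.09292/0.05002 = 1.85766.
h_ss = 1.85766² = 3.45089 m. (Since h₀ = 1.299 m < h_ss, the level will rise toward this value.)

3.451 m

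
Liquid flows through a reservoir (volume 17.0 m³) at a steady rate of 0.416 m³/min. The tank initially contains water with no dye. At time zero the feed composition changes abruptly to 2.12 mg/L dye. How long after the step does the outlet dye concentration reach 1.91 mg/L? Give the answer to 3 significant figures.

Species balance: V dC/dt = Q(C_in − C) ⇒ τ = V/Q = 40.865 min.
C(t) = C_in + (C₀ − C_in) e^(−t/τ). Set C = 1.91 and solve for t:
e^(−t/τ) = (C − C_in)/(C₀ − C_in) = (1.91 − 2.12)/(0 − 2.12) = 0.099057
t = −τ ln(…) = 40.865 × 2.3121 = 94.483 min.

94.5 min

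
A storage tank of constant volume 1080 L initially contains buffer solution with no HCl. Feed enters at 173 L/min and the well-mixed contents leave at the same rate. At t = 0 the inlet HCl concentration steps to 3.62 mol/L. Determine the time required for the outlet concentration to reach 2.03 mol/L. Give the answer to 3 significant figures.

5.14 min

Species balance: V dC/dt = Q(C_in − C) ⇒ τ = V/Q = 6.2428 min.
C(t) = C_in + (C₀ − C_in) e^(−t/τ). Set C = 2.03 and solve for t:
e^(−t/τ) = (C − C_in)/(C₀ − C_in) = (2.03 − 3.62)/(0 − 3.62) = 0.43923
t = −τ ln(…) = 6.2428 × 0.82274 = 5.1362 min.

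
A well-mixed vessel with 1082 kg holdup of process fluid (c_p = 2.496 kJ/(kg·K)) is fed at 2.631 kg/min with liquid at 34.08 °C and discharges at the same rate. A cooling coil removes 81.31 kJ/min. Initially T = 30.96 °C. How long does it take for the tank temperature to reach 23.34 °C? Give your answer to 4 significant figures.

First-law balance (no shaft work): M c_p dT/dt = ṁ c_p (T_in − T) − 81.31.
τ = M/ṁ = 411.250 min; T_ss = T_in − Q̇/(ṁ c_p) = 21.6983 °C.
T(t) = T_ss + (T₀ − T_ss) e^(−t/τ). Set T = 23.34:
e^(−t/τ) = (23.34 − 21.6983)/(30.96 − 21.6983) = 0.177252
t = −411.250 · ln(0.177252) = 711.537 min.

711.5 min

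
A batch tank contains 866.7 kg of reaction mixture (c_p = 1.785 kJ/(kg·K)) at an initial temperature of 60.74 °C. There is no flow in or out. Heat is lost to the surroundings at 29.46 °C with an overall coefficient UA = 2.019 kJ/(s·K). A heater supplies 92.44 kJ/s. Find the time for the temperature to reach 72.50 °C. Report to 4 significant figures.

1276 s

Lumped-capacitance energy balance: M c_p dT/dt = UA(T_amb − T) + Q̇.
τ = M c_p/UA = 766.250 s; T_ss = T_amb + Q̇/UA = 29.46 + 92.44/2.019 = 75.2450 °C.
T(t) = T_ss + (T₀ − T_ss)e^(−t/τ); set T = 72.50:
t = −τ ln[(T − T_ss)/(T₀ − T_ss)] = −766.250 · ln(0.189247) = 1275.58 s.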